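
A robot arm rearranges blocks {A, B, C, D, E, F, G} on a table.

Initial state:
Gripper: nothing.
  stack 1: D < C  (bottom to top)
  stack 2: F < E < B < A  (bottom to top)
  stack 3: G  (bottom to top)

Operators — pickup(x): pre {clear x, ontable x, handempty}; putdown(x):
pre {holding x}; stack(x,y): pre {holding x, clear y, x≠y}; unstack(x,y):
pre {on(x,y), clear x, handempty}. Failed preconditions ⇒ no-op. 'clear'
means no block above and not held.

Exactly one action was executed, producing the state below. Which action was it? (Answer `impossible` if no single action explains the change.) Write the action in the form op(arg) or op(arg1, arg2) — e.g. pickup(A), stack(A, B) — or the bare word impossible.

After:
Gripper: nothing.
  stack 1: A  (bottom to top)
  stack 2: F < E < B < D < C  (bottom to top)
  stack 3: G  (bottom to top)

target: towers=[A; F/E/B/D/C; G] holding=-
         pickup(G) → towers=[D/C; F/E/B/A] holding=G
     unstack(A, B) → towers=[D/C; F/E/B; G] holding=A
     unstack(C, D) → towers=[D; F/E/B/A; G] holding=C
none of the 3 applicable actions match → impossible

impossible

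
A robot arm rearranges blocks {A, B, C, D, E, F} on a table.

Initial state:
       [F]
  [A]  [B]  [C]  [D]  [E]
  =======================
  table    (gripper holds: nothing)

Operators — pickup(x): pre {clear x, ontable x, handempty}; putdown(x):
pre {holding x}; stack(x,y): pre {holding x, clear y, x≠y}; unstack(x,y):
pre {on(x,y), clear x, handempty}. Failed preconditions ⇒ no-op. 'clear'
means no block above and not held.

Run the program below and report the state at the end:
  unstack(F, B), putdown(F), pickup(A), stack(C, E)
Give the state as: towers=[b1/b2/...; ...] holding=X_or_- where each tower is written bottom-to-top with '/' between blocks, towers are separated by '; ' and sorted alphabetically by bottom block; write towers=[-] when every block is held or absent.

step 1 (unstack(F, B)): towers=[A; B; C; D; E] holding=F
step 2 (putdown(F)): towers=[A; B; C; D; E; F] holding=-
step 3 (pickup(A)): towers=[B; C; D; E; F] holding=A
step 4 (stack(C, E)) [no-op]: towers=[B; C; D; E; F] holding=A

towers=[B; C; D; E; F] holding=A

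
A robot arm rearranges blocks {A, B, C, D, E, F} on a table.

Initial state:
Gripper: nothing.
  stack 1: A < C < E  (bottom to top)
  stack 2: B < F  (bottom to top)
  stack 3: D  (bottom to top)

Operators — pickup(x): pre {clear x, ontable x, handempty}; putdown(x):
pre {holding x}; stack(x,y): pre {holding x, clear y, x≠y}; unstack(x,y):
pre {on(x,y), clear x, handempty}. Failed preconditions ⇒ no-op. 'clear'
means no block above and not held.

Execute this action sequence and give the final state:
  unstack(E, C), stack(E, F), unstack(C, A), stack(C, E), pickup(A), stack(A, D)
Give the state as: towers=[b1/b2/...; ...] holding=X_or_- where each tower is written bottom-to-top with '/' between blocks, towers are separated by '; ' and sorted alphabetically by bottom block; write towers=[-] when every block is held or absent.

towers=[B/F/E/C; D/A] holding=-

step 1 (unstack(E, C)): towers=[A/C; B/F; D] holding=E
step 2 (stack(E, F)): towers=[A/C; B/F/E; D] holding=-
step 3 (unstack(C, A)): towers=[A; B/F/E; D] holding=C
step 4 (stack(C, E)): towers=[A; B/F/E/C; D] holding=-
step 5 (pickup(A)): towers=[B/F/E/C; D] holding=A
step 6 (stack(A, D)): towers=[B/F/E/C; D/A] holding=-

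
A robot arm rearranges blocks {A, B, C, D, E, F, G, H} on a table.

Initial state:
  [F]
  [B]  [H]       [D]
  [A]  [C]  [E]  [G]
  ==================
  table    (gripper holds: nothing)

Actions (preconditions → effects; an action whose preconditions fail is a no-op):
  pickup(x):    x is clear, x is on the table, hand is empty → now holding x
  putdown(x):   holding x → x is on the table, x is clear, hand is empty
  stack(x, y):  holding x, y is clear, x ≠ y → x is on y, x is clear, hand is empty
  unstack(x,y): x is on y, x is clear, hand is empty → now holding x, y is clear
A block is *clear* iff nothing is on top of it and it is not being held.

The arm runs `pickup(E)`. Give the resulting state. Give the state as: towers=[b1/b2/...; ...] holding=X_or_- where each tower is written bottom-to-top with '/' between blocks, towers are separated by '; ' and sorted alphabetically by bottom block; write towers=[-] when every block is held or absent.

towers=[A/B/F; C/H; G/D] holding=E

before: towers=[A/B/F; C/H; E; G/D] holding=-
pre[pickup(E)]: clear(E) yes, ontable(E) yes, handempty yes
all met → apply pickup(E)
after:  towers=[A/B/F; C/H; G/D] holding=E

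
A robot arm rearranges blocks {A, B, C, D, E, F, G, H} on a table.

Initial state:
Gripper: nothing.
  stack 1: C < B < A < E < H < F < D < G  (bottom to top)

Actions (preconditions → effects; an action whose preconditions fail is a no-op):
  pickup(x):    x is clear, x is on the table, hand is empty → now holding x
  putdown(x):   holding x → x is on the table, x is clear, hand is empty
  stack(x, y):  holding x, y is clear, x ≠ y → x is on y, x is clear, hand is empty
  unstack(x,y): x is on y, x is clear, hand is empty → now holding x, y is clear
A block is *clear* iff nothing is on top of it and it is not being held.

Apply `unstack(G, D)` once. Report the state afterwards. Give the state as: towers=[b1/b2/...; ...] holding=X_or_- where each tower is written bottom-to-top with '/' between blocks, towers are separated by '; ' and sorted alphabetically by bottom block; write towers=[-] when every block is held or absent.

towers=[C/B/A/E/H/F/D] holding=G

before: towers=[C/B/A/E/H/F/D/G] holding=-
pre[unstack(G, D)]: on(G,D) ✓, clear(G) ✓, handempty ✓
all met → apply unstack(G, D)
after:  towers=[C/B/A/E/H/F/D] holding=G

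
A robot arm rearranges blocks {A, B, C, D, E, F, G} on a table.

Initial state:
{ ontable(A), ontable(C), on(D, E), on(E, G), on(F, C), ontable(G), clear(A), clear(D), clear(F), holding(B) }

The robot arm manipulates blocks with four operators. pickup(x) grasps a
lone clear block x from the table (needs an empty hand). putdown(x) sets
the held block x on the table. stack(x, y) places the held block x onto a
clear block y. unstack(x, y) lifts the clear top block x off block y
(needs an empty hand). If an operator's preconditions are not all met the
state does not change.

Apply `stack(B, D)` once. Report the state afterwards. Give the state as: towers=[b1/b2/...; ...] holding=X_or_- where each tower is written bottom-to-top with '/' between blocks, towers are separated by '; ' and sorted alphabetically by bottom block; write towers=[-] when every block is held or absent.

before: towers=[A; C/F; G/E/D] holding=B
pre[stack(B, D)]: holding(B) ✓, clear(D) ✓, B≠D ✓
all met → apply stack(B, D)
after:  towers=[A; C/F; G/E/D/B] holding=-

towers=[A; C/F; G/E/D/B] holding=-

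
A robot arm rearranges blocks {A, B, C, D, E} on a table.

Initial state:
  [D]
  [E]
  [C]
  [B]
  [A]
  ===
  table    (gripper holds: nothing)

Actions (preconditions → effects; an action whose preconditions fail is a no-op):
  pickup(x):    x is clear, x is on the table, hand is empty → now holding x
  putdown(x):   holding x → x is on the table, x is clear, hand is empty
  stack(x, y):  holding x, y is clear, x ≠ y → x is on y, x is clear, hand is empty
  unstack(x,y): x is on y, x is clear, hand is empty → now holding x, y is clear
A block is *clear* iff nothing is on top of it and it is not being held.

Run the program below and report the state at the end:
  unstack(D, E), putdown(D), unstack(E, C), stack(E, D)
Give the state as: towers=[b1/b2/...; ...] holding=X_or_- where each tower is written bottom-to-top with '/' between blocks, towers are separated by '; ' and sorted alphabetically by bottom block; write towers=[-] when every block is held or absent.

step 1 (unstack(D, E)): towers=[A/B/C/E] holding=D
step 2 (putdown(D)): towers=[A/B/C/E; D] holding=-
step 3 (unstack(E, C)): towers=[A/B/C; D] holding=E
step 4 (stack(E, D)): towers=[A/B/C; D/E] holding=-

towers=[A/B/C; D/E] holding=-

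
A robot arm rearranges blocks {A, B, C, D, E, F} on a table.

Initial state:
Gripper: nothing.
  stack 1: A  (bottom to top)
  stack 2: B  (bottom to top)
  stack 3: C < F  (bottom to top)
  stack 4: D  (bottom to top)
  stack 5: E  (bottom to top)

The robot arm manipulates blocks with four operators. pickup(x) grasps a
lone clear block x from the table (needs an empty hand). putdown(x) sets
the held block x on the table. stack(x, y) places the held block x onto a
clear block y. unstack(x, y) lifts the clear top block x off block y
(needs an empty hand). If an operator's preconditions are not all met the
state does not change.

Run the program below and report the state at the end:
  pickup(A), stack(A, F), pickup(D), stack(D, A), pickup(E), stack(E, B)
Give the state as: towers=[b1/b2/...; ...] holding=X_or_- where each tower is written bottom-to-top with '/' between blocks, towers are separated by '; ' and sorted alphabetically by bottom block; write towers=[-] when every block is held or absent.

towers=[B/E; C/F/A/D] holding=-

step 1 (pickup(A)): towers=[B; C/F; D; E] holding=A
step 2 (stack(A, F)): towers=[B; C/F/A; D; E] holding=-
step 3 (pickup(D)): towers=[B; C/F/A; E] holding=D
step 4 (stack(D, A)): towers=[B; C/F/A/D; E] holding=-
step 5 (pickup(E)): towers=[B; C/F/A/D] holding=E
step 6 (stack(E, B)): towers=[B/E; C/F/A/D] holding=-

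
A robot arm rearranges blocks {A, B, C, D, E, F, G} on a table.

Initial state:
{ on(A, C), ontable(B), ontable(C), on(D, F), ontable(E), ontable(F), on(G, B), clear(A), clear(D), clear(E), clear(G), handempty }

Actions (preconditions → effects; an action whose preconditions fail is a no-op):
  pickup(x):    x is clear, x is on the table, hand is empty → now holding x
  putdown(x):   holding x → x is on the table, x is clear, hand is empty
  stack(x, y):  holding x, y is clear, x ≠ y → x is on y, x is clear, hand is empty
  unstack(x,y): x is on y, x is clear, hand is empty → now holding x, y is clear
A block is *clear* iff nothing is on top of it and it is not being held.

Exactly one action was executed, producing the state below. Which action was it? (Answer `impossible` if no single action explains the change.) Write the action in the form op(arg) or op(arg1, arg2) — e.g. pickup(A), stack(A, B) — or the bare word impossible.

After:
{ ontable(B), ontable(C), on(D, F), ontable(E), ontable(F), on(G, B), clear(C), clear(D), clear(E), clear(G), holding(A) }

unstack(A, C)

target: towers=[B/G; C; E; F/D] holding=A
     unstack(G, B) → towers=[B; C/A; E; F/D] holding=G
     unstack(D, F) → towers=[B/G; C/A; E; F] holding=D
     unstack(A, C) → towers=[B/G; C; E; F/D] holding=A  ← match
         pickup(E) → towers=[B/G; C/A; F/D] holding=E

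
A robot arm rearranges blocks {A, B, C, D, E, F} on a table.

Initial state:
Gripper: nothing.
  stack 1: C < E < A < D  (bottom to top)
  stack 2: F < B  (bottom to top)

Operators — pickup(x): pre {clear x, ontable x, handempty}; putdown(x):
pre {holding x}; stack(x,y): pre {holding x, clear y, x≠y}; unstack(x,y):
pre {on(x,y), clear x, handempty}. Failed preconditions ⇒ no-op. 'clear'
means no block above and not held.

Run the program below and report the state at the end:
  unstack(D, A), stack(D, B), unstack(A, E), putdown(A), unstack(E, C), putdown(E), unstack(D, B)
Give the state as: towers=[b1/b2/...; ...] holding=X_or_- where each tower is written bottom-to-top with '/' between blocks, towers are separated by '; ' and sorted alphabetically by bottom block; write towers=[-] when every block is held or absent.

towers=[A; C; E; F/B] holding=D

step 1 (unstack(D, A)): towers=[C/E/A; F/B] holding=D
step 2 (stack(D, B)): towers=[C/E/A; F/B/D] holding=-
step 3 (unstack(A, E)): towers=[C/E; F/B/D] holding=A
step 4 (putdown(A)): towers=[A; C/E; F/B/D] holding=-
step 5 (unstack(E, C)): towers=[A; C; F/B/D] holding=E
step 6 (putdown(E)): towers=[A; C; E; F/B/D] holding=-
step 7 (unstack(D, B)): towers=[A; C; E; F/B] holding=D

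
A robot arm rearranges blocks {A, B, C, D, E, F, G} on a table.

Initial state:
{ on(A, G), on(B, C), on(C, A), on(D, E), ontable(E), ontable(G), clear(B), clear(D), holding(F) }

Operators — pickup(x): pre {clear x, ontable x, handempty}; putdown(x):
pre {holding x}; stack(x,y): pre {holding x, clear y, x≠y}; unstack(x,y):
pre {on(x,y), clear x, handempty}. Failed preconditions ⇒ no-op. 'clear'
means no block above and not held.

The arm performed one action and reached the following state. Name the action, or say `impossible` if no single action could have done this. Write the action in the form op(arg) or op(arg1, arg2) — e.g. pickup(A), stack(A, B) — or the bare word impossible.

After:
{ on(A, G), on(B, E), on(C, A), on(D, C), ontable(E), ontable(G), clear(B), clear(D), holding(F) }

impossible

target: towers=[E/B; G/A/C/D] holding=F
        putdown(F) → towers=[E/D; F; G/A/C/B] holding=-
       stack(F, B) → towers=[E/D; G/A/C/B/F] holding=-
       stack(F, D) → towers=[E/D/F; G/A/C/B] holding=-
none of the 3 applicable actions match → impossible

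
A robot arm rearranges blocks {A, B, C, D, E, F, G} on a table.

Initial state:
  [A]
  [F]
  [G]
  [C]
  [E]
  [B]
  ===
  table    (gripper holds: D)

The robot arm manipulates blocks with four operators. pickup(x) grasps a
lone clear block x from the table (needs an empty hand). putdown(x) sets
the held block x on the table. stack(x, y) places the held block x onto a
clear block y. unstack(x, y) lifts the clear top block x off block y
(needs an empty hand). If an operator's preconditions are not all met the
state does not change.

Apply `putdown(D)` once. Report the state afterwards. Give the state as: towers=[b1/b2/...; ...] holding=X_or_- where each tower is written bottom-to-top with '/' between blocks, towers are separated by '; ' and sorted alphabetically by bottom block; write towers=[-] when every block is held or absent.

towers=[B/E/C/G/F/A; D] holding=-

before: towers=[B/E/C/G/F/A] holding=D
pre[putdown(D)]: holding(D) ok
all met → apply putdown(D)
after:  towers=[B/E/C/G/F/A; D] holding=-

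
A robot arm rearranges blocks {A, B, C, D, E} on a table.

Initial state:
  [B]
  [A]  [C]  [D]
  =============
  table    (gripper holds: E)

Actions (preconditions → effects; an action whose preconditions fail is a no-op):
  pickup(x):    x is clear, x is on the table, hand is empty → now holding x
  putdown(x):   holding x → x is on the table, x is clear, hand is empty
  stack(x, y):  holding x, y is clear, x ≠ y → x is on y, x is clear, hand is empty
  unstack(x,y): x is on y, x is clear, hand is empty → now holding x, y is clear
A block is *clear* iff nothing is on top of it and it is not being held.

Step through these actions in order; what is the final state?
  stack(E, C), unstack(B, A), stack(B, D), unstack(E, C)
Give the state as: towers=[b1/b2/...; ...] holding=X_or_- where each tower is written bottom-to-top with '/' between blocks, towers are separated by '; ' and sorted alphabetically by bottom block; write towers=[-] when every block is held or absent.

towers=[A; C; D/B] holding=E

step 1 (stack(E, C)): towers=[A/B; C/E; D] holding=-
step 2 (unstack(B, A)): towers=[A; C/E; D] holding=B
step 3 (stack(B, D)): towers=[A; C/E; D/B] holding=-
step 4 (unstack(E, C)): towers=[A; C; D/B] holding=E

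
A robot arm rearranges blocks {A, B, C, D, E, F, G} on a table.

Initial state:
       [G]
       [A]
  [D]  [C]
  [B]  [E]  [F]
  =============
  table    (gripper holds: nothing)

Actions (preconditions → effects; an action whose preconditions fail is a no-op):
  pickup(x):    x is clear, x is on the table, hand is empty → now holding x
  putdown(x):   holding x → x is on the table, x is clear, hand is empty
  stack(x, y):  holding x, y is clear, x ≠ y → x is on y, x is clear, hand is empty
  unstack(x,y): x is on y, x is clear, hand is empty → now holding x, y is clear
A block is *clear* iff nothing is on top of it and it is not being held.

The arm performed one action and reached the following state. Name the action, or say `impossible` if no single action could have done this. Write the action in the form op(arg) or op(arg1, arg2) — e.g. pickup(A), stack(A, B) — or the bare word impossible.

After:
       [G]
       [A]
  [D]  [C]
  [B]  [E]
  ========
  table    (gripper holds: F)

target: towers=[B/D; E/C/A/G] holding=F
         pickup(F) → towers=[B/D; E/C/A/G] holding=F  ← match
     unstack(G, A) → towers=[B/D; E/C/A; F] holding=G
     unstack(D, B) → towers=[B; E/C/A/G; F] holding=D

pickup(F)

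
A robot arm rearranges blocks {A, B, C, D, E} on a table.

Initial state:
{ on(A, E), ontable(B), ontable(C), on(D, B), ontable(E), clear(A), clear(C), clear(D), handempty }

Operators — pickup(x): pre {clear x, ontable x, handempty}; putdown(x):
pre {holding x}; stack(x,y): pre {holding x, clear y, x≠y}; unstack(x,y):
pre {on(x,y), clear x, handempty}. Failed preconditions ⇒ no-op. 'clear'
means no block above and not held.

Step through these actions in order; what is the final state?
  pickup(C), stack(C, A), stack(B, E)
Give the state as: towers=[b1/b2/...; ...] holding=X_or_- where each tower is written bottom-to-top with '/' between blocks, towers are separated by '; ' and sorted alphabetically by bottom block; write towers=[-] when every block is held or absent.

towers=[B/D; E/A/C] holding=-

step 1 (pickup(C)): towers=[B/D; E/A] holding=C
step 2 (stack(C, A)): towers=[B/D; E/A/C] holding=-
step 3 (stack(B, E)) [no-op]: towers=[B/D; E/A/C] holding=-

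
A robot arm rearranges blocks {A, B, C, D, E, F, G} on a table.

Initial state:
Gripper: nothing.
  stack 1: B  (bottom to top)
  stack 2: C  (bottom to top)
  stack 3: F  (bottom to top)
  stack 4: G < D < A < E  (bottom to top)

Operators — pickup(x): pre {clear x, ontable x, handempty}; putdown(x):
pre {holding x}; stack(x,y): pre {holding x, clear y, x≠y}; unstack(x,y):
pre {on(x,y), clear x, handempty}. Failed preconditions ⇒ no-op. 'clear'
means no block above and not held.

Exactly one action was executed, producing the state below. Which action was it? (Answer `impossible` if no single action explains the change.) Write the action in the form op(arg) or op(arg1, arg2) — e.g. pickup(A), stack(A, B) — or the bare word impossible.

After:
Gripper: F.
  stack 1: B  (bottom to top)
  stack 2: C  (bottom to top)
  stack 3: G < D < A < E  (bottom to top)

target: towers=[B; C; G/D/A/E] holding=F
         pickup(B) → towers=[C; F; G/D/A/E] holding=B
         pickup(F) → towers=[B; C; G/D/A/E] holding=F  ← match
     unstack(E, A) → towers=[B; C; F; G/D/A] holding=E
         pickup(C) → towers=[B; F; G/D/A/E] holding=C

pickup(F)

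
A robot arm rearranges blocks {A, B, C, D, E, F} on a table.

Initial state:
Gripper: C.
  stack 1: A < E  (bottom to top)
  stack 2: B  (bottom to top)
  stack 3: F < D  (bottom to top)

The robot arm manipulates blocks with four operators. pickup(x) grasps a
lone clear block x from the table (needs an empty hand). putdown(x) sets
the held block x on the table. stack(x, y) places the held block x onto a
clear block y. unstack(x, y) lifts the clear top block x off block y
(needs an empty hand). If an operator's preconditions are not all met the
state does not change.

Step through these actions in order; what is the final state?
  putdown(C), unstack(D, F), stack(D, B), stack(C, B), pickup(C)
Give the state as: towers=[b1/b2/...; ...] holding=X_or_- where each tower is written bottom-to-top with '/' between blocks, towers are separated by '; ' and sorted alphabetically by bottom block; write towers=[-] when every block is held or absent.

step 1 (putdown(C)): towers=[A/E; B; C; F/D] holding=-
step 2 (unstack(D, F)): towers=[A/E; B; C; F] holding=D
step 3 (stack(D, B)): towers=[A/E; B/D; C; F] holding=-
step 4 (stack(C, B)) [no-op]: towers=[A/E; B/D; C; F] holding=-
step 5 (pickup(C)): towers=[A/E; B/D; F] holding=C

towers=[A/E; B/D; F] holding=C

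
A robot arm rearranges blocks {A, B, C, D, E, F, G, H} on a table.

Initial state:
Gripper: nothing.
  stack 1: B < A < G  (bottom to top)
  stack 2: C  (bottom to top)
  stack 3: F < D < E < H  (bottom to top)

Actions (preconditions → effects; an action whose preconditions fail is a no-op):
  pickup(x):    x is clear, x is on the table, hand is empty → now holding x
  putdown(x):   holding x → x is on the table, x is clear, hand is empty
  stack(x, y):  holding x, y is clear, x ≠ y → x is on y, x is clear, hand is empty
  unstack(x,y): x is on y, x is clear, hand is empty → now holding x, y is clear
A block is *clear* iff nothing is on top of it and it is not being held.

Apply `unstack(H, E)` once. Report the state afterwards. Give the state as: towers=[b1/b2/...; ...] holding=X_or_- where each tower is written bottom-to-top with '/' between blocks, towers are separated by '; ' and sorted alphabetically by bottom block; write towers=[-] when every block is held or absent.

towers=[B/A/G; C; F/D/E] holding=H

before: towers=[B/A/G; C; F/D/E/H] holding=-
pre[unstack(H, E)]: on(H,E) ok, clear(H) ok, handempty ok
all met → apply unstack(H, E)
after:  towers=[B/A/G; C; F/D/E] holding=H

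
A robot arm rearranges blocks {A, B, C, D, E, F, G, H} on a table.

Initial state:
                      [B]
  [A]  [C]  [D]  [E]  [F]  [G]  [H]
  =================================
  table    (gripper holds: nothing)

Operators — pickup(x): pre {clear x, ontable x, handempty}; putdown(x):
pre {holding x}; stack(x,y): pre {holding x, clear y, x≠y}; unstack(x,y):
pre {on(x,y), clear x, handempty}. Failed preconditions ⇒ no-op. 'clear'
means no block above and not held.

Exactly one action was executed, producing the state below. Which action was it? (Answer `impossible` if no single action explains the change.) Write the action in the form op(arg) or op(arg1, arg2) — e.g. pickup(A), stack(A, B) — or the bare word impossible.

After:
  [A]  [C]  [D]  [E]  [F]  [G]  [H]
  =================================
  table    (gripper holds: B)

unstack(B, F)

target: towers=[A; C; D; E; F; G; H] holding=B
         pickup(G) → towers=[A; C; D; E; F/B; H] holding=G
         pickup(A) → towers=[C; D; E; F/B; G; H] holding=A
         pickup(E) → towers=[A; C; D; F/B; G; H] holding=E
         pickup(H) → towers=[A; C; D; E; F/B; G] holding=H
     unstack(B, F) → towers=[A; C; D; E; F; G; H] holding=B  ← match
         pickup(D) → towers=[A; C; E; F/B; G; H] holding=D
         pickup(C) → towers=[A; D; E; F/B; G; H] holding=C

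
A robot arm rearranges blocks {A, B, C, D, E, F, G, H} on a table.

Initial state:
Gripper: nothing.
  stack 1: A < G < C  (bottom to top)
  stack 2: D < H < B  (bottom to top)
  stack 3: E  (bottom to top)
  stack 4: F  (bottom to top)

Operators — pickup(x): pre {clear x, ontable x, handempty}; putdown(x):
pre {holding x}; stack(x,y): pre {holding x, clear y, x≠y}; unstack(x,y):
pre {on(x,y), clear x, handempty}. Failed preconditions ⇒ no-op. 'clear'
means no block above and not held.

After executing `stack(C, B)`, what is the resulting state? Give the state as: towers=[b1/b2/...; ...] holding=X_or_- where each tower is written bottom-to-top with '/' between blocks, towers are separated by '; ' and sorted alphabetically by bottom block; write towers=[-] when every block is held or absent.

before: towers=[A/G/C; D/H/B; E; F] holding=-
pre[stack(C, B)]: holding(C) no, clear(B) yes, C≠B yes
holding(C) unmet → stack(C, B) is a no-op
after:  towers=[A/G/C; D/H/B; E; F] holding=-

towers=[A/G/C; D/H/B; E; F] holding=-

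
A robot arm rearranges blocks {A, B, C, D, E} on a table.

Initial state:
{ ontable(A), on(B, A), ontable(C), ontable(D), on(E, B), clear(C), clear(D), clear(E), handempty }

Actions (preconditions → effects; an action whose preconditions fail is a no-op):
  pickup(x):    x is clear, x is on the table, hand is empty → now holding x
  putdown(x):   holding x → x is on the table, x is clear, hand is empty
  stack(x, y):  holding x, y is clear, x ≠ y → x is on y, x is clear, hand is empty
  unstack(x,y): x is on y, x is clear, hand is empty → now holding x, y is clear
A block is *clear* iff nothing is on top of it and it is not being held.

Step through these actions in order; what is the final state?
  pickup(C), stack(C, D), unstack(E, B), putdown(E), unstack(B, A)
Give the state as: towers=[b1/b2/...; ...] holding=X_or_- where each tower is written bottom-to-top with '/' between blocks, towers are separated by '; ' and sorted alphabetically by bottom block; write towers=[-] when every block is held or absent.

step 1 (pickup(C)): towers=[A/B/E; D] holding=C
step 2 (stack(C, D)): towers=[A/B/E; D/C] holding=-
step 3 (unstack(E, B)): towers=[A/B; D/C] holding=E
step 4 (putdown(E)): towers=[A/B; D/C; E] holding=-
step 5 (unstack(B, A)): towers=[A; D/C; E] holding=B

towers=[A; D/C; E] holding=B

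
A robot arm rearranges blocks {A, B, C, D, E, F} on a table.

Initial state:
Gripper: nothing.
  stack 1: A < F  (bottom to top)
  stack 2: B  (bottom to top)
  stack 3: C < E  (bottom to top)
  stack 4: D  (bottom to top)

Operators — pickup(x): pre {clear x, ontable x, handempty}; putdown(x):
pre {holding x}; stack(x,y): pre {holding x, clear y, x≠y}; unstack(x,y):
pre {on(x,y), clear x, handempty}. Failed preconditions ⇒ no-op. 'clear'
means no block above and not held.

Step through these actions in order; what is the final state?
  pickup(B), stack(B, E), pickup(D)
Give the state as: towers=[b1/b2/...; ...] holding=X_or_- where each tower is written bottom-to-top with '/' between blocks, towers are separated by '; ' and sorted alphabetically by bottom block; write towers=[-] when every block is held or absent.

towers=[A/F; C/E/B] holding=D

step 1 (pickup(B)): towers=[A/F; C/E; D] holding=B
step 2 (stack(B, E)): towers=[A/F; C/E/B; D] holding=-
step 3 (pickup(D)): towers=[A/F; C/E/B] holding=D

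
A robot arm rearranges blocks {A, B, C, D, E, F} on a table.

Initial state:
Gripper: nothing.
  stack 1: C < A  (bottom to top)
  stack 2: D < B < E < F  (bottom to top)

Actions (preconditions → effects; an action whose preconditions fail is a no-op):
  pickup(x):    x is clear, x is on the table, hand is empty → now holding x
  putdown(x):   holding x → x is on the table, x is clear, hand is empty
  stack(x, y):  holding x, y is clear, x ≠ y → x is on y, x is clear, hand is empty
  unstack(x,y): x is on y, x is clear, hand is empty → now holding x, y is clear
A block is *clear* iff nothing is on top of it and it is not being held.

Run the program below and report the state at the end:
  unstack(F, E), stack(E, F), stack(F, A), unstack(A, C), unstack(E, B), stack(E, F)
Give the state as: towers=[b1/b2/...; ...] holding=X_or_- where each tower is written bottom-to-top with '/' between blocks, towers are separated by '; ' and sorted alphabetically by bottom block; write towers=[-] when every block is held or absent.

step 1 (unstack(F, E)): towers=[C/A; D/B/E] holding=F
step 2 (stack(E, F)) [no-op]: towers=[C/A; D/B/E] holding=F
step 3 (stack(F, A)): towers=[C/A/F; D/B/E] holding=-
step 4 (unstack(A, C)) [no-op]: towers=[C/A/F; D/B/E] holding=-
step 5 (unstack(E, B)): towers=[C/A/F; D/B] holding=E
step 6 (stack(E, F)): towers=[C/A/F/E; D/B] holding=-

towers=[C/A/F/E; D/B] holding=-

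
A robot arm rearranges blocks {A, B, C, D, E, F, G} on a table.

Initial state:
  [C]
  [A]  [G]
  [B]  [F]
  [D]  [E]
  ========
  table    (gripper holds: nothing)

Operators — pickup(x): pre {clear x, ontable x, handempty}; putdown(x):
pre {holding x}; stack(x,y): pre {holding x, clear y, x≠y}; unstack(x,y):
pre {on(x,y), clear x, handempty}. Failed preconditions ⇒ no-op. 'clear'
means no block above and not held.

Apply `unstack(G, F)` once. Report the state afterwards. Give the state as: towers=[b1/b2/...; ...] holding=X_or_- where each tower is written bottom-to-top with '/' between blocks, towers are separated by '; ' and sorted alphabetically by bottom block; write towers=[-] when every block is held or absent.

towers=[D/B/A/C; E/F] holding=G

before: towers=[D/B/A/C; E/F/G] holding=-
pre[unstack(G, F)]: on(G,F) yes, clear(G) yes, handempty yes
all met → apply unstack(G, F)
after:  towers=[D/B/A/C; E/F] holding=G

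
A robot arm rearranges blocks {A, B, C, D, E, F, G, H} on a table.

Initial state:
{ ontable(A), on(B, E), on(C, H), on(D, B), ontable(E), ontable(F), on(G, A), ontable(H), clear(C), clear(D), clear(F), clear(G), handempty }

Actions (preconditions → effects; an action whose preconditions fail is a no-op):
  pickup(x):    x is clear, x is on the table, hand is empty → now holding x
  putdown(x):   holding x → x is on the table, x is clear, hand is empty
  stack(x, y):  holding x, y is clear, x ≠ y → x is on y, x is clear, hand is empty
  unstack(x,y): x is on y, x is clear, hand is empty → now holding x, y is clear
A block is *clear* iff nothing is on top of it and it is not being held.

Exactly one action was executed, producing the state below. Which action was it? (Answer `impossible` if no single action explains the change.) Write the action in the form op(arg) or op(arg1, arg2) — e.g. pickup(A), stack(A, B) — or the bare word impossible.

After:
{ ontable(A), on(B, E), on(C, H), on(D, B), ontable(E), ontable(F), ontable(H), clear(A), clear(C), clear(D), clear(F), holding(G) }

unstack(G, A)

target: towers=[A; E/B/D; F; H/C] holding=G
     unstack(G, A) → towers=[A; E/B/D; F; H/C] holding=G  ← match
         pickup(F) → towers=[A/G; E/B/D; H/C] holding=F
     unstack(D, B) → towers=[A/G; E/B; F; H/C] holding=D
     unstack(C, H) → towers=[A/G; E/B/D; F; H] holding=C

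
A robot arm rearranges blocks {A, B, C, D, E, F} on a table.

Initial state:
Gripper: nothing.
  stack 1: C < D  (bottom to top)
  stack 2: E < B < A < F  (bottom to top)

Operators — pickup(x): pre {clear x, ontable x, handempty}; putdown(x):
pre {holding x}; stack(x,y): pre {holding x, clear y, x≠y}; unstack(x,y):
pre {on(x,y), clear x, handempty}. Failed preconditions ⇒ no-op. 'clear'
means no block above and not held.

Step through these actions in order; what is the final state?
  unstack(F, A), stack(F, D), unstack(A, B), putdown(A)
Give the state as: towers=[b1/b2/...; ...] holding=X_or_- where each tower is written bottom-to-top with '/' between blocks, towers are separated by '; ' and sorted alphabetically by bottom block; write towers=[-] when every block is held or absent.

step 1 (unstack(F, A)): towers=[C/D; E/B/A] holding=F
step 2 (stack(F, D)): towers=[C/D/F; E/B/A] holding=-
step 3 (unstack(A, B)): towers=[C/D/F; E/B] holding=A
step 4 (putdown(A)): towers=[A; C/D/F; E/B] holding=-

towers=[A; C/D/F; E/B] holding=-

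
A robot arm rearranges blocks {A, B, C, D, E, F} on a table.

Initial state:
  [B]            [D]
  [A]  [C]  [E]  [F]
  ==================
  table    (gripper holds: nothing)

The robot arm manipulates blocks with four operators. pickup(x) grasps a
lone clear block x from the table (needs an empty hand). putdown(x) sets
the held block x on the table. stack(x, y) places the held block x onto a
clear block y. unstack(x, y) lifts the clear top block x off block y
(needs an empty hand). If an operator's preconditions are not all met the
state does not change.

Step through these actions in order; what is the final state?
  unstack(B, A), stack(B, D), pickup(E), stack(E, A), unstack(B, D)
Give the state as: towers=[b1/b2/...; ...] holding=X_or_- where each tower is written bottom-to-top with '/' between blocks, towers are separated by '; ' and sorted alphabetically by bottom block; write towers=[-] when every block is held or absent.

step 1 (unstack(B, A)): towers=[A; C; E; F/D] holding=B
step 2 (stack(B, D)): towers=[A; C; E; F/D/B] holding=-
step 3 (pickup(E)): towers=[A; C; F/D/B] holding=E
step 4 (stack(E, A)): towers=[A/E; C; F/D/B] holding=-
step 5 (unstack(B, D)): towers=[A/E; C; F/D] holding=B

towers=[A/E; C; F/D] holding=B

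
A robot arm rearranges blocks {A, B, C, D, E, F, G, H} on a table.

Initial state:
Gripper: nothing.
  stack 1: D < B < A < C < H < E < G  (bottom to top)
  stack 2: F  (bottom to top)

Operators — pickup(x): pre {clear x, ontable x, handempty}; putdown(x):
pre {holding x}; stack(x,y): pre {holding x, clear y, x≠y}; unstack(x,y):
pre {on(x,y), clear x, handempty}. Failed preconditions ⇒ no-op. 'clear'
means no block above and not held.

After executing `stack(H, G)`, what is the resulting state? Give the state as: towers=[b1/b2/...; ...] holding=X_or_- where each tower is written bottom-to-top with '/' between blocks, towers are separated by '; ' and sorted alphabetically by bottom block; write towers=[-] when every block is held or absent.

before: towers=[D/B/A/C/H/E/G; F] holding=-
pre[stack(H, G)]: holding(H) ✗, clear(G) ✓, H≠G ✓
holding(H) unmet → stack(H, G) is a no-op
after:  towers=[D/B/A/C/H/E/G; F] holding=-

towers=[D/B/A/C/H/E/G; F] holding=-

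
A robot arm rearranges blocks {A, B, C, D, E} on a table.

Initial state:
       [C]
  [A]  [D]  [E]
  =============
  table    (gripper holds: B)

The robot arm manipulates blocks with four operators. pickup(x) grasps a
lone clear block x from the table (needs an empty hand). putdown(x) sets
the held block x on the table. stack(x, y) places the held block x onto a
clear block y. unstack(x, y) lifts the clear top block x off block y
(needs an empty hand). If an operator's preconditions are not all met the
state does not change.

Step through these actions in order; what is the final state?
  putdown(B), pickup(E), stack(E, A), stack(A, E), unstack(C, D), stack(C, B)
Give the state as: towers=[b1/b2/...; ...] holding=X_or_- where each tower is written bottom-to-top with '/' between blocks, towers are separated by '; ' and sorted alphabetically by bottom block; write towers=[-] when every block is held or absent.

towers=[A/E; B/C; D] holding=-

step 1 (putdown(B)): towers=[A; B; D/C; E] holding=-
step 2 (pickup(E)): towers=[A; B; D/C] holding=E
step 3 (stack(E, A)): towers=[A/E; B; D/C] holding=-
step 4 (stack(A, E)) [no-op]: towers=[A/E; B; D/C] holding=-
step 5 (unstack(C, D)): towers=[A/E; B; D] holding=C
step 6 (stack(C, B)): towers=[A/E; B/C; D] holding=-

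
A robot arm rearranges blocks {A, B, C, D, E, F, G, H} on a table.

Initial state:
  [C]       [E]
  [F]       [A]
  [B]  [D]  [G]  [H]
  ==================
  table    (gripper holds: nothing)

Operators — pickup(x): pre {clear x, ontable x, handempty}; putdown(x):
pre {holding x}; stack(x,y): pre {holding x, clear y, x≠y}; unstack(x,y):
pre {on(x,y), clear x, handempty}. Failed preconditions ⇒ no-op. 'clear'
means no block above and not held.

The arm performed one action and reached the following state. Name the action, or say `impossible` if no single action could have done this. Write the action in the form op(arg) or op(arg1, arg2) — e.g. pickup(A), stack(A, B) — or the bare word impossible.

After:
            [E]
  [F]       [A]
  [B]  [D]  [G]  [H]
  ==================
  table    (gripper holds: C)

unstack(C, F)

target: towers=[B/F; D; G/A/E; H] holding=C
     unstack(E, A) → towers=[B/F/C; D; G/A; H] holding=E
         pickup(H) → towers=[B/F/C; D; G/A/E] holding=H
         pickup(D) → towers=[B/F/C; G/A/E; H] holding=D
     unstack(C, F) → towers=[B/F; D; G/A/E; H] holding=C  ← match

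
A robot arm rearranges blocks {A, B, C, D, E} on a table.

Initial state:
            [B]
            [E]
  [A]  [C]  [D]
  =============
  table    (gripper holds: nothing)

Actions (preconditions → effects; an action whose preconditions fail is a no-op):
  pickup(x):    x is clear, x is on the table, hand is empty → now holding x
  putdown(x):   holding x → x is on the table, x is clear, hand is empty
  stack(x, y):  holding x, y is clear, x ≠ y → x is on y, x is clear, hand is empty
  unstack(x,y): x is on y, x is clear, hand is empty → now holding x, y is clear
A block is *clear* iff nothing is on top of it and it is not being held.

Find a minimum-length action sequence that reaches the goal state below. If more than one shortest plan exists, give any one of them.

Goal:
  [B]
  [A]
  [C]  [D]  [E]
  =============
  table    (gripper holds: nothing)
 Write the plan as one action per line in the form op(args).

step 1 (pickup(A)): towers=[C; D/E/B] holding=A
step 2 (stack(A, C)): towers=[C/A; D/E/B] holding=-
step 3 (unstack(B, E)): towers=[C/A; D/E] holding=B
step 4 (stack(B, A)): towers=[C/A/B; D/E] holding=-
step 5 (unstack(E, D)): towers=[C/A/B; D] holding=E
step 6 (putdown(E)): towers=[C/A/B; D; E] holding=-
goal check: towers=[C/A/B; D; E] holding=- — reached (length 6, optimal by BFS)

pickup(A)
stack(A, C)
unstack(B, E)
stack(B, A)
unstack(E, D)
putdown(E)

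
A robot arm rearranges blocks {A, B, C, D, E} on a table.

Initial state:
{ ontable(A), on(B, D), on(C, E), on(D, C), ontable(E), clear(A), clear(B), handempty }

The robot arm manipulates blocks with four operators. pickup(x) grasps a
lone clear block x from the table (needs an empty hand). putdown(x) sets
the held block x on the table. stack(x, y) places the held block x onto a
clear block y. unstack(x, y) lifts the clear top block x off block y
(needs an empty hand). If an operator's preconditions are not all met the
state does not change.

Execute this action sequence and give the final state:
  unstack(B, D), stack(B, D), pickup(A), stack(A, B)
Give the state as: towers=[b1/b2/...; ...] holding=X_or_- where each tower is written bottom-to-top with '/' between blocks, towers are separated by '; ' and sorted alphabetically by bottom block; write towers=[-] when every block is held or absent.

step 1 (unstack(B, D)): towers=[A; E/C/D] holding=B
step 2 (stack(B, D)): towers=[A; E/C/D/B] holding=-
step 3 (pickup(A)): towers=[E/C/D/B] holding=A
step 4 (stack(A, B)): towers=[E/C/D/B/A] holding=-

towers=[E/C/D/B/A] holding=-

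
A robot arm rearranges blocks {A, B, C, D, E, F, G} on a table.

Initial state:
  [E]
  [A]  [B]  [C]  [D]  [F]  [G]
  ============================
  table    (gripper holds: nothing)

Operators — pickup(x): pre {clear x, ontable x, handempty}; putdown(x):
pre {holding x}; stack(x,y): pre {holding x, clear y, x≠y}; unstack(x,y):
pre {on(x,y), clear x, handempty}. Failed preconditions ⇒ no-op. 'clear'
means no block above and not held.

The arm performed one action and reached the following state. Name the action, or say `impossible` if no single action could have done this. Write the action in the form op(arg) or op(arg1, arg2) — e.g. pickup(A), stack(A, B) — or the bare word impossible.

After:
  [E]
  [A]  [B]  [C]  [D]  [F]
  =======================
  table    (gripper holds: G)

target: towers=[A/E; B; C; D; F] holding=G
         pickup(B) → towers=[A/E; C; D; F; G] holding=B
         pickup(F) → towers=[A/E; B; C; D; G] holding=F
         pickup(G) → towers=[A/E; B; C; D; F] holding=G  ← match
         pickup(D) → towers=[A/E; B; C; F; G] holding=D
     unstack(E, A) → towers=[A; B; C; D; F; G] holding=E
         pickup(C) → towers=[A/E; B; D; F; G] holding=C

pickup(G)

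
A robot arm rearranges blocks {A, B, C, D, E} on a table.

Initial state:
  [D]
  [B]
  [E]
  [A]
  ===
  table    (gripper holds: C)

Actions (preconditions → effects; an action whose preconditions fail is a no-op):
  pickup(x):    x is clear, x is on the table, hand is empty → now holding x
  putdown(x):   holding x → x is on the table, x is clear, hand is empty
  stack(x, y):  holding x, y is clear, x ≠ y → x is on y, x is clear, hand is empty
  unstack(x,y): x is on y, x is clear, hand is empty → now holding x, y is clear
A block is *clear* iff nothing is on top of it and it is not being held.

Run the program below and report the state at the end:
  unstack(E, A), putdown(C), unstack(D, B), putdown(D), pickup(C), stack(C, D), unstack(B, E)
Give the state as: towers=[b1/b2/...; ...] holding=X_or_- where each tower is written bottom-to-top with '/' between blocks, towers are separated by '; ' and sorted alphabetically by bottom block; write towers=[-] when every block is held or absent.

towers=[A/E; D/C] holding=B

step 1 (unstack(E, A)) [no-op]: towers=[A/E/B/D] holding=C
step 2 (putdown(C)): towers=[A/E/B/D; C] holding=-
step 3 (unstack(D, B)): towers=[A/E/B; C] holding=D
step 4 (putdown(D)): towers=[A/E/B; C; D] holding=-
step 5 (pickup(C)): towers=[A/E/B; D] holding=C
step 6 (stack(C, D)): towers=[A/E/B; D/C] holding=-
step 7 (unstack(B, E)): towers=[A/E; D/C] holding=B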